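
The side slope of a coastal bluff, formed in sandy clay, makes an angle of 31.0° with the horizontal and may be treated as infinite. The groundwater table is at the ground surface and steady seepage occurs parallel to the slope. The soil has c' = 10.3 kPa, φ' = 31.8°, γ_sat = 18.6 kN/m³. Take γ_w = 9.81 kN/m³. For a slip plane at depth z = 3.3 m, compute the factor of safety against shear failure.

FS = 0.87

With seepage parallel to the slope and the water table at the surface, the effective normal stress on the slip plane uses the buoyant unit weight γ' = γ_sat − γ_w while the driving shear stress uses γ_sat:
FS = [c' + γ' z cos²β tanφ'] / [γ_sat z sinβ cosβ]
γ' = 18.6 − 9.81 = 8.79 kN/m³
Numerator = 10.3 + 8.79·3.3·cos²31.0°·tan31.8° = 10.3 + 8.79·3.3·0.7347·0.6200 = 23.514 kPa
Denominator = 18.6·3.3·sin31.0°·cos31.0° = 18.6·3.3·0.5150·0.8572 = 27.098 kPa
FS = 23.514 / 27.098 = 0.868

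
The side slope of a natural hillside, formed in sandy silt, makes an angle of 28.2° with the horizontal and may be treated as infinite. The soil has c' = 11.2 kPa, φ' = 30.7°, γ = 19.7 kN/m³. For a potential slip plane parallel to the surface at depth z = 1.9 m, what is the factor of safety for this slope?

For an infinite slope with a slip plane parallel to the surface (no pore pressure): FS = [c' + γz cos²β tanφ'] / [γz sinβ cosβ].
γz = 19.7·1.9 = 37.43 kN/m²
Numerator = 11.2 + 37.43·cos²28.2°·tan30.7° = 11.2 + 37.43·0.7767·0.5938 = 28.462 kPa
Denominator = 37.43·sin28.2°·cos28.2° = 37.43·0.4726·0.8813 = 15.588 kPa
FS = 28.462 / 15.588 = 1.826

FS = 1.83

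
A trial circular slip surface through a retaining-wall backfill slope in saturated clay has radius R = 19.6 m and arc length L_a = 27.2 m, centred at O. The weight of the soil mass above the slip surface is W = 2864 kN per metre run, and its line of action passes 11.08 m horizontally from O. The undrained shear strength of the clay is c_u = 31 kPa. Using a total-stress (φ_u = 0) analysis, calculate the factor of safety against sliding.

Taking moments about the centre O, the resisting moment is provided by the undrained shear strength acting along the arc:
M_R = c_u·L_a·R = 31·27.20·19.6 = 16526.7 kN·m/m
M_D = W·d = 2864·11.08 = 31733.1 kN·m/m
FS = M_R / M_D = 16526.7 / 31733.1 = 0.521

FS = 0.52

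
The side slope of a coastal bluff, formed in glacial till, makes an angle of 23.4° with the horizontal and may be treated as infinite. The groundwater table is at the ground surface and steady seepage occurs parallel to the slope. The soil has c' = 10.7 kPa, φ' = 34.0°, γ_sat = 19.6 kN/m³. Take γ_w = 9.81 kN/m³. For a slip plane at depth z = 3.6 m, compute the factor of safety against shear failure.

With seepage parallel to the slope and the water table at the surface, the effective normal stress on the slip plane uses the buoyant unit weight γ' = γ_sat − γ_w while the driving shear stress uses γ_sat:
FS = [c' + γ' z cos²β tanφ'] / [γ_sat z sinβ cosβ]
γ' = 19.6 − 9.81 = 9.79 kN/m³
Numerator = 10.7 + 9.79·3.6·cos²23.4°·tan34.0° = 10.7 + 9.79·3.6·0.8423·0.6745 = 30.723 kPa
Denominator = 19.6·3.6·sin23.4°·cos23.4° = 19.6·3.6·0.3971·0.9178 = 25.718 kPa
FS = 30.723 / 25.718 = 1.195

FS = 1.19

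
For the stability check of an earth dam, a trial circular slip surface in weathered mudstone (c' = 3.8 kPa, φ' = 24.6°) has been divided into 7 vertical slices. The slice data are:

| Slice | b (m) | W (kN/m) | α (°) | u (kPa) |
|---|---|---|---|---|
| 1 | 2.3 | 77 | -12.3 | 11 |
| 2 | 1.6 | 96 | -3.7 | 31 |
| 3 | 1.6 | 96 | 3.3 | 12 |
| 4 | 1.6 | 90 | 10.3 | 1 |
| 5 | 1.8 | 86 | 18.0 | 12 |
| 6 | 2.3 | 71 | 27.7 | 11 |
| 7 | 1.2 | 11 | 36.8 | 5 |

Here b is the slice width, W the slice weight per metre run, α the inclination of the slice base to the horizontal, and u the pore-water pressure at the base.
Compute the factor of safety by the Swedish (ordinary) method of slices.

FS = 3.25

Ordinary method of slices: FS = Σ[c'·Δl_i + (W_i cosα_i − u_i·Δl_i)·tanφ'] / Σ W_i sinα_i, with Δl_i = b_i / cosα_i.
Slice 1: Δl = 2.3/cos(-12.3°) = 2.354 m; N'_1 = 77·cos(-12.3°) − 11·2.354 = 49.3; c'Δl = 8.95; W sinα = -16.4
Slice 2: Δl = 1.6/cos(-3.7°) = 1.603 m; N'_2 = 96·cos(-3.7°) − 31·1.603 = 46.1; c'Δl = 6.09; W sinα = -6.2
Slice 3: Δl = 1.6/cos3.3° = 1.603 m; N'_3 = 96·cos3.3° − 12·1.603 = 76.6; c'Δl = 6.09; W sinα = 5.5
Slice 4: Δl = 1.6/cos10.3° = 1.626 m; N'_4 = 90·cos10.3° − 1·1.626 = 86.9; c'Δl = 6.18; W sinα = 16.1
Slice 5: Δl = 1.8/cos18.0° = 1.893 m; N'_5 = 86·cos18.0° − 12·1.893 = 59.1; c'Δl = 7.19; W sinα = 26.6
Slice 6: Δl = 2.3/cos27.7° = 2.598 m; N'_6 = 71·cos27.7° − 11·2.598 = 34.3; c'Δl = 9.87; W sinα = 33.0
Slice 7: Δl = 1.2/cos36.8° = 1.499 m; N'_7 = 11·cos36.8° − 5·1.499 = 1.3; c'Δl = 5.69; W sinα = 6.6
Σc'Δl = 50.1 kN/m; ΣN' = 353.6 kN/m; ΣW sinα = 65.2 kN/m
Resisting = 50.1 + 353.6·tan24.6° = 50.1 + 161.9 = 212.0 kN/m
FS = 212.0 / 65.2 = 3.252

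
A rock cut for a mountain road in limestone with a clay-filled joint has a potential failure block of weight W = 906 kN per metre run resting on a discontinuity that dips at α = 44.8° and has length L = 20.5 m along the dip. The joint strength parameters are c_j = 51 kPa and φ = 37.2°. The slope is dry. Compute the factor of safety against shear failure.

Resolving the block weight along and normal to the plane and applying the Mohr–Coulomb strength on the joint:
N' = W cosα = 906·cos44.8° = 642.9 kN/m
Driving force T = W sinα = 906·sin44.8° = 638.4 kN/m
Resisting force R = c_j·L + N'·tanφ = 51·20.5 + 642.9·tan37.2° = 1045.5 + 488.0 = 1533.5 kN/m
FS = R / T = 1533.5 / 638.4 = 2.402

FS = 2.40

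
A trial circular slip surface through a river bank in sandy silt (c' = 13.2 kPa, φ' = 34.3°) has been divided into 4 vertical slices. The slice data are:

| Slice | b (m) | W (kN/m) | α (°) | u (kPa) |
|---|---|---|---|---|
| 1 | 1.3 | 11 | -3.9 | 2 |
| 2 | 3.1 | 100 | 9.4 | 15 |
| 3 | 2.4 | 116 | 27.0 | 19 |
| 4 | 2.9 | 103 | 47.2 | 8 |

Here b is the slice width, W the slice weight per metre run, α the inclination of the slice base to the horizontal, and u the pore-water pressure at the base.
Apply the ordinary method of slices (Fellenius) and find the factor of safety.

Ordinary method of slices: FS = Σ[c'·Δl_i + (W_i cosα_i − u_i·Δl_i)·tanφ'] / Σ W_i sinα_i, with Δl_i = b_i / cosα_i.
Slice 1: Δl = 1.3/cos(-3.9°) = 1.303 m; N'_1 = 11·cos(-3.9°) − 2·1.303 = 8.4; c'Δl = 17.20; W sinα = -0.7
Slice 2: Δl = 3.1/cos9.4° = 3.142 m; N'_2 = 100·cos9.4° − 15·3.142 = 51.5; c'Δl = 41.48; W sinα = 16.3
Slice 3: Δl = 2.4/cos27.0° = 2.694 m; N'_3 = 116·cos27.0° − 19·2.694 = 52.2; c'Δl = 35.56; W sinα = 52.7
Slice 4: Δl = 2.9/cos47.2° = 4.268 m; N'_4 = 103·cos47.2° − 8·4.268 = 35.8; c'Δl = 56.34; W sinα = 75.6
Σc'Δl = 150.6 kN/m; ΣN' = 147.9 kN/m; ΣW sinα = 143.8 kN/m
Resisting = 150.6 + 147.9·tan34.3° = 150.6 + 100.9 = 251.5 kN/m
FS = 251.5 / 143.8 = 1.748

FS = 1.75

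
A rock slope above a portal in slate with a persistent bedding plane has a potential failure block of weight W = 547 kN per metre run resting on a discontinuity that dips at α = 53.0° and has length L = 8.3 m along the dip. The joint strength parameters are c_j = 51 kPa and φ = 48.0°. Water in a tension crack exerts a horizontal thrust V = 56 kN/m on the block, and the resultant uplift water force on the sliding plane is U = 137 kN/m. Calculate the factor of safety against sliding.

Resolving the block weight along and normal to the plane and applying the Mohr–Coulomb strength on the joint:
N' = W cosα − U − V sinα = 547·cos53.0° − 137 − 56·sin53.0° = 147.5 kN/m
Driving force T = W sinα + V cosα = 547·sin53.0° + 56·cos53.0° = 470.6 kN/m
Resisting force R = c_j·L + N'·tanφ = 51·8.3 + 147.5·tan48.0° = 423.3 + 163.8 = 587.1 kN/m
FS = R / T = 587.1 / 470.6 = 1.248

FS = 1.25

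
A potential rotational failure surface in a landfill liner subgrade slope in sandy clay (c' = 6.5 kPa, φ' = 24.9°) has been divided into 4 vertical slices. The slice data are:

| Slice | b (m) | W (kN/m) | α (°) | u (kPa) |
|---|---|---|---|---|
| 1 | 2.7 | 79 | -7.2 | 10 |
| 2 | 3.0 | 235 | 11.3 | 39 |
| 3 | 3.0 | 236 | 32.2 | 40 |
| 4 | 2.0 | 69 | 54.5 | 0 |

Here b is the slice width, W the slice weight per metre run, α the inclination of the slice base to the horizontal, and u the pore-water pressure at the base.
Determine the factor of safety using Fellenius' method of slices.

FS = 0.93

Ordinary method of slices: FS = Σ[c'·Δl_i + (W_i cosα_i − u_i·Δl_i)·tanφ'] / Σ W_i sinα_i, with Δl_i = b_i / cosα_i.
Slice 1: Δl = 2.7/cos(-7.2°) = 2.721 m; N'_1 = 79·cos(-7.2°) − 10·2.721 = 51.2; c'Δl = 17.69; W sinα = -9.9
Slice 2: Δl = 3.0/cos11.3° = 3.059 m; N'_2 = 235·cos11.3° − 39·3.059 = 111.1; c'Δl = 19.89; W sinα = 46.0
Slice 3: Δl = 3.0/cos32.2° = 3.545 m; N'_3 = 236·cos32.2° − 40·3.545 = 57.9; c'Δl = 23.04; W sinα = 125.8
Slice 4: Δl = 2.0/cos54.5° = 3.444 m; N'_4 = 69·cos54.5° − 0·3.444 = 40.1; c'Δl = 22.39; W sinα = 56.2
Σc'Δl = 83.0 kN/m; ΣN' = 260.3 kN/m; ΣW sinα = 218.1 kN/m
Resisting = 83.0 + 260.3·tan24.9° = 83.0 + 120.8 = 203.8 kN/m
FS = 203.8 / 218.1 = 0.935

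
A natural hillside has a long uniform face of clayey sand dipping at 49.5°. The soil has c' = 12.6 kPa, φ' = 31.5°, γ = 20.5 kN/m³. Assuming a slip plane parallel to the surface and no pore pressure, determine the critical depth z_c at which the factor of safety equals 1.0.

Setting FS = 1.00 in FS = [c' + γz cos²β tanφ'] / [γz sinβ cosβ] and solving for z:
z = c' / [γ cosβ (FS·sinβ − cosβ·tanφ')]
  = 12.6 / [20.5·cos49.5°·(1.00·sin49.5° − cos49.5°·tan31.5°)]
  = 12.6 / [20.5·0.6494·(1.00·0.7604 − 0.6494·0.6128)]
  = 12.6 / 4.8252 = 2.611 m

z_c = 2.61 m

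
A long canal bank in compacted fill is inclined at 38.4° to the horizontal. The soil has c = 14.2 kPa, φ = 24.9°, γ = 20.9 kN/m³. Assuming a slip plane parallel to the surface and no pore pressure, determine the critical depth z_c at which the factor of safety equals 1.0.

Setting FS = 1.00 in FS = [c + γz cos²β tanφ] / [γz sinβ cosβ] and solving for z:
z = c / [γ cosβ (FS·sinβ − cosβ·tanφ)]
  = 14.2 / [20.9·cos38.4°·(1.00·sin38.4° − cos38.4°·tan24.9°)]
  = 14.2 / [20.9·0.7837·(1.00·0.6211 − 0.7837·0.4642)]
  = 14.2 / 4.2155 = 3.369 m

z_c = 3.37 m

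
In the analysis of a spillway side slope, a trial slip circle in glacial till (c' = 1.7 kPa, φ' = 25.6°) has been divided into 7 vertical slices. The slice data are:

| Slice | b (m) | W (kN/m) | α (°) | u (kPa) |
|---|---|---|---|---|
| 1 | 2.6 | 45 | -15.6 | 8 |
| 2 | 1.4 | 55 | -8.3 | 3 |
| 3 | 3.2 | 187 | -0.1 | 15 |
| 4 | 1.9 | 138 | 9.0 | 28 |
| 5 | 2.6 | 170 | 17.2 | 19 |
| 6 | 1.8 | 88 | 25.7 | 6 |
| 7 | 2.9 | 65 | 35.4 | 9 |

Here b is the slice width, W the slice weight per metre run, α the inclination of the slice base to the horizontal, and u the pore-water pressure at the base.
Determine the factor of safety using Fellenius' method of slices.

Ordinary method of slices: FS = Σ[c'·Δl_i + (W_i cosα_i − u_i·Δl_i)·tanφ'] / Σ W_i sinα_i, with Δl_i = b_i / cosα_i.
Slice 1: Δl = 2.6/cos(-15.6°) = 2.699 m; N'_1 = 45·cos(-15.6°) − 8·2.699 = 21.7; c'Δl = 4.59; W sinα = -12.1
Slice 2: Δl = 1.4/cos(-8.3°) = 1.415 m; N'_2 = 55·cos(-8.3°) − 3·1.415 = 50.2; c'Δl = 2.41; W sinα = -7.9
Slice 3: Δl = 3.2/cos(-0.1°) = 3.200 m; N'_3 = 187·cos(-0.1°) − 15·3.200 = 139.0; c'Δl = 5.44; W sinα = -0.3
Slice 4: Δl = 1.9/cos9.0° = 1.924 m; N'_4 = 138·cos9.0° − 28·1.924 = 82.4; c'Δl = 3.27; W sinα = 21.6
Slice 5: Δl = 2.6/cos17.2° = 2.722 m; N'_5 = 170·cos17.2° − 19·2.722 = 110.7; c'Δl = 4.63; W sinα = 50.3
Slice 6: Δl = 1.8/cos25.7° = 1.998 m; N'_6 = 88·cos25.7° − 6·1.998 = 67.3; c'Δl = 3.40; W sinα = 38.2
Slice 7: Δl = 2.9/cos35.4° = 3.558 m; N'_7 = 65·cos35.4° − 9·3.558 = 21.0; c'Δl = 6.05; W sinα = 37.7
Σc'Δl = 29.8 kN/m; ΣN' = 492.3 kN/m; ΣW sinα = 127.3 kN/m
Resisting = 29.8 + 492.3·tan25.6° = 29.8 + 235.9 = 265.7 kN/m
FS = 265.7 / 127.3 = 2.087

FS = 2.09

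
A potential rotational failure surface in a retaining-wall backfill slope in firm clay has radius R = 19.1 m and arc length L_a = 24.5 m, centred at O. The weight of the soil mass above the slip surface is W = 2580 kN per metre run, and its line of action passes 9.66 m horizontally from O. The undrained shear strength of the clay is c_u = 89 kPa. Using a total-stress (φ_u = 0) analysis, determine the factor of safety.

FS = 1.67

Taking moments about the centre O, the resisting moment is provided by the undrained shear strength acting along the arc:
M_R = c_u·L_a·R = 89·24.50·19.1 = 41647.6 kN·m/m
M_D = W·d = 2580·9.66 = 24922.8 kN·m/m
FS = M_R / M_D = 41647.6 / 24922.8 = 1.671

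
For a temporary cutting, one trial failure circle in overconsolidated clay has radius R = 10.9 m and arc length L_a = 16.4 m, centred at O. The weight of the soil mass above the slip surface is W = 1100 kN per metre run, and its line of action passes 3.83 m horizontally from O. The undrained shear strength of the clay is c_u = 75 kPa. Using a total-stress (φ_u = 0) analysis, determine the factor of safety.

Taking moments about the centre O, the resisting moment is provided by the undrained shear strength acting along the arc:
M_R = c_u·L_a·R = 75·16.40·10.9 = 13407.0 kN·m/m
M_D = W·d = 1100·3.83 = 4213.0 kN·m/m
FS = M_R / M_D = 13407.0 / 4213.0 = 3.182

FS = 3.18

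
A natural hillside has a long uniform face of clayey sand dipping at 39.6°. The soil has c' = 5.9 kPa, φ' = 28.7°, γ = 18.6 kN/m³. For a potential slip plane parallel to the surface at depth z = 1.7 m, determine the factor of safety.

FS = 1.04

For an infinite slope with a slip plane parallel to the surface (no pore pressure): FS = [c' + γz cos²β tanφ'] / [γz sinβ cosβ].
γz = 18.6·1.7 = 31.62 kN/m²
Numerator = 5.9 + 31.62·cos²39.6°·tan28.7° = 5.9 + 31.62·0.5937·0.5475 = 16.178 kPa
Denominator = 31.62·sin39.6°·cos39.6° = 31.62·0.6374·0.7705 = 15.530 kPa
FS = 16.178 / 15.530 = 1.042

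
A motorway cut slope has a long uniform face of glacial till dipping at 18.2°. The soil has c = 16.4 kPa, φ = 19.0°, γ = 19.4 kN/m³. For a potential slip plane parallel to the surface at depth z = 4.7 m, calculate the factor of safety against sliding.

FS = 1.65

For an infinite slope with a slip plane parallel to the surface (no pore pressure): FS = [c + γz cos²β tanφ] / [γz sinβ cosβ].
γz = 19.4·4.7 = 91.18 kN/m²
Numerator = 16.4 + 91.18·cos²18.2°·tan19.0° = 16.4 + 91.18·0.9024·0.3443 = 44.733 kPa
Denominator = 91.18·sin18.2°·cos18.2° = 91.18·0.3123·0.9500 = 27.054 kPa
FS = 44.733 / 27.054 = 1.653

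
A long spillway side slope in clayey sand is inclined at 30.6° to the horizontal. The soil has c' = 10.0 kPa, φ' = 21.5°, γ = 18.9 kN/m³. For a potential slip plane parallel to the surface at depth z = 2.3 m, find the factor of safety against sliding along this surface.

For an infinite slope with a slip plane parallel to the surface (no pore pressure): FS = [c' + γz cos²β tanφ'] / [γz sinβ cosβ].
γz = 18.9·2.3 = 43.47 kN/m²
Numerator = 10.0 + 43.47·cos²30.6°·tan21.5° = 10.0 + 43.47·0.7409·0.3939 = 22.686 kPa
Denominator = 43.47·sin30.6°·cos30.6° = 43.47·0.5090·0.8607 = 19.047 kPa
FS = 22.686 / 19.047 = 1.191

FS = 1.19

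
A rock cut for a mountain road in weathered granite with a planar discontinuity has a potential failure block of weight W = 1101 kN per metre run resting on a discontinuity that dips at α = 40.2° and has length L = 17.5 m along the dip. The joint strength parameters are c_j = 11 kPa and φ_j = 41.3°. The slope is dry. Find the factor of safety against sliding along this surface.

Resolving the block weight along and normal to the plane and applying the Mohr–Coulomb strength on the joint:
N' = W cosα = 1101·cos40.2° = 840.9 kN/m
Driving force T = W sinα = 1101·sin40.2° = 710.6 kN/m
Resisting force R = c_j·L + N'·tanφ_j = 11·17.5 + 840.9·tan41.3° = 192.5 + 738.8 = 931.3 kN/m
FS = R / T = 931.3 / 710.6 = 1.310

FS = 1.31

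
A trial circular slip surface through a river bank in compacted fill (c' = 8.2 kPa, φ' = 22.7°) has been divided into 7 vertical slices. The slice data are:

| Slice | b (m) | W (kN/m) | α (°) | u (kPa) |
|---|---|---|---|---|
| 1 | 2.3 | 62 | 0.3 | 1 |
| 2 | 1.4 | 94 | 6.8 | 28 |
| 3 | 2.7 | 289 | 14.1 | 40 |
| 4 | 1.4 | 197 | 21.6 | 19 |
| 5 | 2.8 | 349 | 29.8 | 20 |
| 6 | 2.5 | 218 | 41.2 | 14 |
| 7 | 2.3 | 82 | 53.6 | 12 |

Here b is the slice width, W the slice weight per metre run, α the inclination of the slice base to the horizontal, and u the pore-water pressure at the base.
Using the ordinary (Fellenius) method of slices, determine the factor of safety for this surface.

Ordinary method of slices: FS = Σ[c'·Δl_i + (W_i cosα_i − u_i·Δl_i)·tanφ'] / Σ W_i sinα_i, with Δl_i = b_i / cosα_i.
Slice 1: Δl = 2.3/cos0.3° = 2.300 m; N'_1 = 62·cos0.3° − 1·2.300 = 59.7; c'Δl = 18.86; W sinα = 0.3
Slice 2: Δl = 1.4/cos6.8° = 1.410 m; N'_2 = 94·cos6.8° − 28·1.410 = 53.9; c'Δl = 11.56; W sinα = 11.1
Slice 3: Δl = 2.7/cos14.1° = 2.784 m; N'_3 = 289·cos14.1° − 40·2.784 = 168.9; c'Δl = 22.83; W sinα = 70.4
Slice 4: Δl = 1.4/cos21.6° = 1.506 m; N'_4 = 197·cos21.6° − 19·1.506 = 154.6; c'Δl = 12.35; W sinα = 72.5
Slice 5: Δl = 2.8/cos29.8° = 3.227 m; N'_5 = 349·cos29.8° − 20·3.227 = 238.3; c'Δl = 26.46; W sinα = 173.4
Slice 6: Δl = 2.5/cos41.2° = 3.323 m; N'_6 = 218·cos41.2° − 14·3.323 = 117.5; c'Δl = 27.25; W sinα = 143.6
Slice 7: Δl = 2.3/cos53.6° = 3.876 m; N'_7 = 82·cos53.6° − 12·3.876 = 2.2; c'Δl = 31.78; W sinα = 66.0
Σc'Δl = 151.1 kN/m; ΣN' = 795.0 kN/m; ΣW sinα = 537.4 kN/m
Resisting = 151.1 + 795.0·tan22.7° = 151.1 + 332.6 = 483.7 kN/m
FS = 483.7 / 537.4 = 0.900

FS = 0.90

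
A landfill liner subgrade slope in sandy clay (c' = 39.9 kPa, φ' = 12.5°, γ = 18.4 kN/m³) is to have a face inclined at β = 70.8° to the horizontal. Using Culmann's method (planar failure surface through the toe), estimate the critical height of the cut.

Culmann's analysis gives the critical failure plane at α_cr = (β + φ')/2 = (70.8 + 12.5)/2 = 41.6°, and the critical height
H_c = (4c'/γ) · sinβ cosφ' / [1 − cos(β − φ')]
    = (4·39.9/18.4) · sin70.8°·cos12.5° / [1 − cos(58.3°)]
    = 8.674 · 0.9444·0.9763 / [1 − 0.5255]
    = 8.674 · 0.9220 / 0.4745
    = 16.85 m

H_c = 16.85 m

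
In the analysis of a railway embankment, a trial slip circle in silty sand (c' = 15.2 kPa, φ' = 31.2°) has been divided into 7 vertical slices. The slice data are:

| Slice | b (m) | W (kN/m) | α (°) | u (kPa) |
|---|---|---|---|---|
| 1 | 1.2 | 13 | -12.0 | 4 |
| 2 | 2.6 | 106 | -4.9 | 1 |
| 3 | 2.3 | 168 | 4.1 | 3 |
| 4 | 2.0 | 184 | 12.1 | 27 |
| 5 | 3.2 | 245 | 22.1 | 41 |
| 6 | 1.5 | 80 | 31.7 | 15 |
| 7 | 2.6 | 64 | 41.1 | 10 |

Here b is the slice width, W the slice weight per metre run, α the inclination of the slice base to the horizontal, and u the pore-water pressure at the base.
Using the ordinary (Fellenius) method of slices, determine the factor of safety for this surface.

Ordinary method of slices: FS = Σ[c'·Δl_i + (W_i cosα_i − u_i·Δl_i)·tanφ'] / Σ W_i sinα_i, with Δl_i = b_i / cosα_i.
Slice 1: Δl = 1.2/cos(-12.0°) = 1.227 m; N'_1 = 13·cos(-12.0°) − 4·1.227 = 7.8; c'Δl = 18.65; W sinα = -2.7
Slice 2: Δl = 2.6/cos(-4.9°) = 2.610 m; N'_2 = 106·cos(-4.9°) − 1·2.610 = 103.0; c'Δl = 39.66; W sinα = -9.1
Slice 3: Δl = 2.3/cos4.1° = 2.306 m; N'_3 = 168·cos4.1° − 3·2.306 = 160.7; c'Δl = 35.05; W sinα = 12.0
Slice 4: Δl = 2.0/cos12.1° = 2.045 m; N'_4 = 184·cos12.1° − 27·2.045 = 124.7; c'Δl = 31.09; W sinα = 38.6
Slice 5: Δl = 3.2/cos22.1° = 3.454 m; N'_5 = 245·cos22.1° − 41·3.454 = 85.4; c'Δl = 52.50; W sinα = 92.2
Slice 6: Δl = 1.5/cos31.7° = 1.763 m; N'_6 = 80·cos31.7° − 15·1.763 = 41.6; c'Δl = 26.80; W sinα = 42.0
Slice 7: Δl = 2.6/cos41.1° = 3.450 m; N'_7 = 64·cos41.1° − 10·3.450 = 13.7; c'Δl = 52.44; W sinα = 42.1
Σc'Δl = 256.2 kN/m; ΣN' = 536.9 kN/m; ΣW sinα = 215.1 kN/m
Resisting = 256.2 + 536.9·tan31.2° = 256.2 + 325.2 = 581.3 kN/m
FS = 581.3 / 215.1 = 2.703

FS = 2.70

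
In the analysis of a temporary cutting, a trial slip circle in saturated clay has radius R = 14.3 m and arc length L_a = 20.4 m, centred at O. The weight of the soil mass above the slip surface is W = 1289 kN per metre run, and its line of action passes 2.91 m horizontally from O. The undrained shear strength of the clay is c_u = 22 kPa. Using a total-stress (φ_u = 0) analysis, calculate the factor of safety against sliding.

FS = 1.71

Taking moments about the centre O, the resisting moment is provided by the undrained shear strength acting along the arc:
M_R = c_u·L_a·R = 22·20.40·14.3 = 6417.8 kN·m/m
M_D = W·d = 1289·2.91 = 3751.0 kN·m/m
FS = M_R / M_D = 6417.8 / 3751.0 = 1.711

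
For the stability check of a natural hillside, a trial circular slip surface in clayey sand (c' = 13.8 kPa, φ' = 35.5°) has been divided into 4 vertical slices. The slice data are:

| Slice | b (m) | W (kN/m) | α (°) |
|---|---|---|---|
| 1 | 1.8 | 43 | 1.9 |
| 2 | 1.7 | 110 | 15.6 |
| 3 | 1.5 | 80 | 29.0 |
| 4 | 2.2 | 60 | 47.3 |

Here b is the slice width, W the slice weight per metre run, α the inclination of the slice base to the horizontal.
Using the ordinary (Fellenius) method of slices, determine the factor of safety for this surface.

FS = 2.66

Ordinary method of slices: FS = Σ[c'·Δl_i + (W_i cosα_i)·tanφ'] / Σ W_i sinα_i, with Δl_i = b_i / cosα_i.
Slice 1: Δl = 1.8/cos1.9° = 1.801 m; N'_1 = 43·cos1.9° = 43.0; c'Δl = 24.85; W sinα = 1.4
Slice 2: Δl = 1.7/cos15.6° = 1.765 m; N'_2 = 110·cos15.6° = 105.9; c'Δl = 24.36; W sinα = 29.6
Slice 3: Δl = 1.5/cos29.0° = 1.715 m; N'_3 = 80·cos29.0° = 70.0; c'Δl = 23.67; W sinα = 38.8
Slice 4: Δl = 2.2/cos47.3° = 3.244 m; N'_4 = 60·cos47.3° = 40.7; c'Δl = 44.77; W sinα = 44.1
Σc'Δl = 117.6 kN/m; ΣN' = 259.6 kN/m; ΣW sinα = 113.9 kN/m
Resisting = 117.6 + 259.6·tan35.5° = 117.6 + 185.2 = 302.8 kN/m
FS = 302.8 / 113.9 = 2.659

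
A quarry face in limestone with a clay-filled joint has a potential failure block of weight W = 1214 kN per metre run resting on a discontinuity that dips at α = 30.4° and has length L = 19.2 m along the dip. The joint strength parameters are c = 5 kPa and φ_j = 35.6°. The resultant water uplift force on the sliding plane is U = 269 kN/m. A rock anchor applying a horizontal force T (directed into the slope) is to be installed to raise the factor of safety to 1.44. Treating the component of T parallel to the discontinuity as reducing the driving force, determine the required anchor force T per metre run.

Resolving forces along and normal to the sliding plane, with the horizontal anchor force T adding T·sinα to the effective normal force and T·cosα acting up the plane against the driving force:
FS = [cL + (W cosα − U + T sinα) tanφ_j] / [W sinα − T cosα]
Without the anchor: N' = 778.1 kN/m, driving T_d = 614.3 kN/m, resisting R = 5·19.2 + 778.1·tan35.6° = 653.1 kN/m, FS = 1.06.
Setting FS = 1.44 and solving for T:
1.44·(614.3 − T cos30.4°) = 653.1 + T sin30.4°·tan35.6°
T·(sin30.4°·tan35.6° + 1.44·cos30.4°) = 1.44·614.3 − 653.1
T·(0.5060·0.7159 + 1.44·0.8625) = 884.6 − 653.1 = 231.6
T·1.6043 = 231.6
T = 144.3 kN/m

T = 144 kN/m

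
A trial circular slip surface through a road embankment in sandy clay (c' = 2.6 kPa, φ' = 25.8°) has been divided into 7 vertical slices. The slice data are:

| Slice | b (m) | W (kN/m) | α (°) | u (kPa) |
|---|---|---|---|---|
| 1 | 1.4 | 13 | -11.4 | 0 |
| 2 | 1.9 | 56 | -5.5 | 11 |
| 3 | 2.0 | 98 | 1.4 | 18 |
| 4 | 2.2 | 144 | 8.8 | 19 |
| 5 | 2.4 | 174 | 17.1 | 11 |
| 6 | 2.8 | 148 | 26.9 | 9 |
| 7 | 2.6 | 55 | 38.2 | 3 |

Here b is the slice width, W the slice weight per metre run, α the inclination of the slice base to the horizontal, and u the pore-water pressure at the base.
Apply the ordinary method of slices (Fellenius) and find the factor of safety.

Ordinary method of slices: FS = Σ[c'·Δl_i + (W_i cosα_i − u_i·Δl_i)·tanφ'] / Σ W_i sinα_i, with Δl_i = b_i / cosα_i.
Slice 1: Δl = 1.4/cos(-11.4°) = 1.428 m; N'_1 = 13·cos(-11.4°) − 0·1.428 = 12.7; c'Δl = 3.71; W sinα = -2.6
Slice 2: Δl = 1.9/cos(-5.5°) = 1.909 m; N'_2 = 56·cos(-5.5°) − 11·1.909 = 34.7; c'Δl = 4.96; W sinα = -5.4
Slice 3: Δl = 2.0/cos1.4° = 2.001 m; N'_3 = 98·cos1.4° − 18·2.001 = 62.0; c'Δl = 5.20; W sinα = 2.4
Slice 4: Δl = 2.2/cos8.8° = 2.226 m; N'_4 = 144·cos8.8° − 19·2.226 = 100.0; c'Δl = 5.79; W sinα = 22.0
Slice 5: Δl = 2.4/cos17.1° = 2.511 m; N'_5 = 174·cos17.1° − 11·2.511 = 138.7; c'Δl = 6.53; W sinα = 51.2
Slice 6: Δl = 2.8/cos26.9° = 3.140 m; N'_6 = 148·cos26.9° − 9·3.140 = 103.7; c'Δl = 8.16; W sinα = 67.0
Slice 7: Δl = 2.6/cos38.2° = 3.308 m; N'_7 = 55·cos38.2° − 3·3.308 = 33.3; c'Δl = 8.60; W sinα = 34.0
Σc'Δl = 43.0 kN/m; ΣN' = 485.2 kN/m; ΣW sinα = 168.6 kN/m
Resisting = 43.0 + 485.2·tan25.8° = 43.0 + 234.5 = 277.5 kN/m
FS = 277.5 / 168.6 = 1.646

FS = 1.65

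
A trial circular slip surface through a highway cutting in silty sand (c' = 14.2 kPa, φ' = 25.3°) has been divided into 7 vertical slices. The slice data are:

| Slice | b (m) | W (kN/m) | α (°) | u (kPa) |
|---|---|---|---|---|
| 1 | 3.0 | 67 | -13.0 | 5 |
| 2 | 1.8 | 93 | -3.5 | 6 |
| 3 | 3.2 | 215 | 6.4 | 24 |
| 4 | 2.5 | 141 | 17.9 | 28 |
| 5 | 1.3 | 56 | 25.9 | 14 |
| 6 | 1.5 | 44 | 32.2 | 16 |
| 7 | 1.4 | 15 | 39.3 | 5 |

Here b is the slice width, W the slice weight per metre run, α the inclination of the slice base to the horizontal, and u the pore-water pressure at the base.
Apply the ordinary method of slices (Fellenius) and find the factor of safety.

Ordinary method of slices: FS = Σ[c'·Δl_i + (W_i cosα_i − u_i·Δl_i)·tanφ'] / Σ W_i sinα_i, with Δl_i = b_i / cosα_i.
Slice 1: Δl = 3.0/cos(-13.0°) = 3.079 m; N'_1 = 67·cos(-13.0°) − 5·3.079 = 49.9; c'Δl = 43.72; W sinα = -15.1
Slice 2: Δl = 1.8/cos(-3.5°) = 1.803 m; N'_2 = 93·cos(-3.5°) − 6·1.803 = 82.0; c'Δl = 25.61; W sinα = -5.7
Slice 3: Δl = 3.2/cos6.4° = 3.220 m; N'_3 = 215·cos6.4° − 24·3.220 = 136.4; c'Δl = 45.72; W sinα = 24.0
Slice 4: Δl = 2.5/cos17.9° = 2.627 m; N'_4 = 141·cos17.9° − 28·2.627 = 60.6; c'Δl = 37.31; W sinα = 43.3
Slice 5: Δl = 1.3/cos25.9° = 1.445 m; N'_5 = 56·cos25.9° − 14·1.445 = 30.1; c'Δl = 20.52; W sinα = 24.5
Slice 6: Δl = 1.5/cos32.2° = 1.773 m; N'_6 = 44·cos32.2° − 16·1.773 = 8.9; c'Δl = 25.17; W sinα = 23.4
Slice 7: Δl = 1.4/cos39.3° = 1.809 m; N'_7 = 15·cos39.3° − 5·1.809 = 2.6; c'Δl = 25.69; W sinα = 9.5
Σc'Δl = 223.7 kN/m; ΣN' = 370.5 kN/m; ΣW sinα = 104.0 kN/m
Resisting = 223.7 + 370.5·tan25.3° = 223.7 + 175.1 = 398.9 kN/m
FS = 398.9 / 104.0 = 3.837

FS = 3.84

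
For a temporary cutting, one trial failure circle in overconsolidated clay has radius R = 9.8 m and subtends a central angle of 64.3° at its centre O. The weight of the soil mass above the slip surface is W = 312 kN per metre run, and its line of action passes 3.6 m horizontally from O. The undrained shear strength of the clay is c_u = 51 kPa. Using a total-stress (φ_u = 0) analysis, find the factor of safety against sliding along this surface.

Taking moments about the centre O, the resisting moment is provided by the undrained shear strength acting along the arc:
Arc length L_a = R·θ = 9.8·(64.3°·π/180) = 9.8·1.1222 = 11.00 m
M_R = c_u·L_a·R = 51·11.00·9.8 = 5496.8 kN·m/m
M_D = W·d = 312·3.6 = 1123.2 kN·m/m
FS = M_R / M_D = 5496.8 / 1123.2 = 4.894

FS = 4.89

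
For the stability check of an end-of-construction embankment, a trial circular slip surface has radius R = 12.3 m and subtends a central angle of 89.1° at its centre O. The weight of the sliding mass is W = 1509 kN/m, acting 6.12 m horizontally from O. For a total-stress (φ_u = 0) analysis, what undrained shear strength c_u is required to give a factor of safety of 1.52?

FS = c_u·L_a·R / (W·d), so c_u = FS·W·d / (L_a·R).
Arc length L_a = R·θ = 12.3·(89.1°·π/180) = 12.3·1.5551 = 19.13 m
c_u = 1.52·1509·6.12 / (19.13·12.3) = 14037.3 / 235.27 = 59.66 kPa

c_u = 59.7 kPa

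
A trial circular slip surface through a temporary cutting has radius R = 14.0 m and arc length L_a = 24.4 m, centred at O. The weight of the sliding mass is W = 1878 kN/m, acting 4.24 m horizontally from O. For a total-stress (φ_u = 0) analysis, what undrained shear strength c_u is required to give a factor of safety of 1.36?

FS = c_u·L_a·R / (W·d), so c_u = FS·W·d / (L_a·R).
c_u = 1.36·1878·4.24 / (24.40·14.0) = 10829.3 / 341.60 = 31.70 kPa

c_u = 31.7 kPa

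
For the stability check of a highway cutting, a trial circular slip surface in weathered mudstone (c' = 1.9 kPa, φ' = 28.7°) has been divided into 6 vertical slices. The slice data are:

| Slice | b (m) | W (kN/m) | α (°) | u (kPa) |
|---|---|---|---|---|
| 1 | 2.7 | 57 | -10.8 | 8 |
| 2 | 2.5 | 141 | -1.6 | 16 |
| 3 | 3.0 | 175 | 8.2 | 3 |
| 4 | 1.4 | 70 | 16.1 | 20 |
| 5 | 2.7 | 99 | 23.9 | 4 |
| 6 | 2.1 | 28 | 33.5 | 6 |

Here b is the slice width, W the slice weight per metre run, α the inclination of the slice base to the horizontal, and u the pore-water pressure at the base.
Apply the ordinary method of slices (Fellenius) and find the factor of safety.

FS = 3.06

Ordinary method of slices: FS = Σ[c'·Δl_i + (W_i cosα_i − u_i·Δl_i)·tanφ'] / Σ W_i sinα_i, with Δl_i = b_i / cosα_i.
Slice 1: Δl = 2.7/cos(-10.8°) = 2.749 m; N'_1 = 57·cos(-10.8°) − 8·2.749 = 34.0; c'Δl = 5.22; W sinα = -10.7
Slice 2: Δl = 2.5/cos(-1.6°) = 2.501 m; N'_2 = 141·cos(-1.6°) − 16·2.501 = 100.9; c'Δl = 4.75; W sinα = -3.9
Slice 3: Δl = 3.0/cos8.2° = 3.031 m; N'_3 = 175·cos8.2° − 3·3.031 = 164.1; c'Δl = 5.76; W sinα = 25.0
Slice 4: Δl = 1.4/cos16.1° = 1.457 m; N'_4 = 70·cos16.1° − 20·1.457 = 38.1; c'Δl = 2.77; W sinα = 19.4
Slice 5: Δl = 2.7/cos23.9° = 2.953 m; N'_5 = 99·cos23.9° − 4·2.953 = 78.7; c'Δl = 5.61; W sinα = 40.1
Slice 6: Δl = 2.1/cos33.5° = 2.518 m; N'_6 = 28·cos33.5° − 6·2.518 = 8.2; c'Δl = 4.78; W sinα = 15.5
Σc'Δl = 28.9 kN/m; ΣN' = 424.1 kN/m; ΣW sinα = 85.3 kN/m
Resisting = 28.9 + 424.1·tan28.7° = 28.9 + 232.2 = 261.1 kN/m
FS = 261.1 / 85.3 = 3.060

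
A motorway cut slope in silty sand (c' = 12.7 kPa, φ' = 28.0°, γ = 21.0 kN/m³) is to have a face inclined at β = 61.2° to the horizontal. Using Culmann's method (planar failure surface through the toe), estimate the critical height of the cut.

Culmann's analysis gives the critical failure plane at α_cr = (β + φ')/2 = (61.2 + 28.0)/2 = 44.6°, and the critical height
H_c = (4c'/γ) · sinβ cosφ' / [1 − cos(β − φ')]
    = (4·12.7/21.0) · sin61.2°·cos28.0° / [1 − cos(33.2°)]
    = 2.419 · 0.8763·0.8829 / [1 − 0.8368]
    = 2.419 · 0.7737 / 0.1632
    = 11.47 m

H_c = 11.47 m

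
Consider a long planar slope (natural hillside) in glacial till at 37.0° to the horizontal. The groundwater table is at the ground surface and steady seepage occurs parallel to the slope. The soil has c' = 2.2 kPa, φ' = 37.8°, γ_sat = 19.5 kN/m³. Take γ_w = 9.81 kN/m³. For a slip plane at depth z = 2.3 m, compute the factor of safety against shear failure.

FS = 0.61

With seepage parallel to the slope and the water table at the surface, the effective normal stress on the slip plane uses the buoyant unit weight γ' = γ_sat − γ_w while the driving shear stress uses γ_sat:
FS = [c' + γ' z cos²β tanφ'] / [γ_sat z sinβ cosβ]
γ' = 19.5 − 9.81 = 9.69 kN/m³
Numerator = 2.2 + 9.69·2.3·cos²37.0°·tan37.8° = 2.2 + 9.69·2.3·0.6378·0.7757 = 13.226 kPa
Denominator = 19.5·2.3·sin37.0°·cos37.0° = 19.5·2.3·0.6018·0.7986 = 21.556 kPa
FS = 13.226 / 21.556 = 0.614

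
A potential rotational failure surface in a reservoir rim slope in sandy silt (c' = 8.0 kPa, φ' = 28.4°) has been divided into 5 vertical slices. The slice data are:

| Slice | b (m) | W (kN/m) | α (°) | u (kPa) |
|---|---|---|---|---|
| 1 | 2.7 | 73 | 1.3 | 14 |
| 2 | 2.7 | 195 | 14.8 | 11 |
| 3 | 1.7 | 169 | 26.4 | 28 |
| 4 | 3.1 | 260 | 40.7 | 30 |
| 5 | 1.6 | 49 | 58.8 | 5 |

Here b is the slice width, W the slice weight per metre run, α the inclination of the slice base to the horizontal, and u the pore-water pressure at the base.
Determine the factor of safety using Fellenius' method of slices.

Ordinary method of slices: FS = Σ[c'·Δl_i + (W_i cosα_i − u_i·Δl_i)·tanφ'] / Σ W_i sinα_i, with Δl_i = b_i / cosα_i.
Slice 1: Δl = 2.7/cos1.3° = 2.701 m; N'_1 = 73·cos1.3° − 14·2.701 = 35.2; c'Δl = 21.61; W sinα = 1.7
Slice 2: Δl = 2.7/cos14.8° = 2.793 m; N'_2 = 195·cos14.8° − 11·2.793 = 157.8; c'Δl = 22.34; W sinα = 49.8
Slice 3: Δl = 1.7/cos26.4° = 1.898 m; N'_3 = 169·cos26.4° − 28·1.898 = 98.2; c'Δl = 15.18; W sinα = 75.1
Slice 4: Δl = 3.1/cos40.7° = 4.089 m; N'_4 = 260·cos40.7° − 30·4.089 = 74.4; c'Δl = 32.71; W sinα = 169.5
Slice 5: Δl = 1.6/cos58.8° = 3.089 m; N'_5 = 49·cos58.8° − 5·3.089 = 9.9; c'Δl = 24.71; W sinα = 41.9
Σc'Δl = 116.6 kN/m; ΣN' = 375.6 kN/m; ΣW sinα = 338.1 kN/m
Resisting = 116.6 + 375.6·tan28.4° = 116.6 + 203.1 = 319.6 kN/m
FS = 319.6 / 338.1 = 0.945

FS = 0.95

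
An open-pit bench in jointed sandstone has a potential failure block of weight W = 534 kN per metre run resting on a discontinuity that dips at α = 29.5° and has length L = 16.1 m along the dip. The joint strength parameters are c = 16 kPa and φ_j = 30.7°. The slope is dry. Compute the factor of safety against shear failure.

Resolving the block weight along and normal to the plane and applying the Mohr–Coulomb strength on the joint:
N' = W cosα = 534·cos29.5° = 464.8 kN/m
Driving force T = W sinα = 534·sin29.5° = 263.0 kN/m
Resisting force R = c·L + N'·tanφ_j = 16·16.1 + 464.8·tan30.7° = 257.6 + 276.0 = 533.6 kN/m
FS = R / T = 533.6 / 263.0 = 2.029

FS = 2.03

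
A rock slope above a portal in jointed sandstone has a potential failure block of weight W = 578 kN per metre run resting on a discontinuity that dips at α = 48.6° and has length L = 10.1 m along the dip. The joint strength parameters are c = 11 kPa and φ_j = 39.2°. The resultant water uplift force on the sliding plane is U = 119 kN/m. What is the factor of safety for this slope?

FS = 0.75

Resolving the block weight along and normal to the plane and applying the Mohr–Coulomb strength on the joint:
N' = W cosα − U = 578·cos48.6° − 119 = 263.2 kN/m
Driving force T = W sinα = 578·sin48.6° = 433.6 kN/m
Resisting force R = c·L + N'·tanφ_j = 11·10.1 + 263.2·tan39.2° = 111.1 + 214.7 = 325.8 kN/m
FS = R / T = 325.8 / 433.6 = 0.751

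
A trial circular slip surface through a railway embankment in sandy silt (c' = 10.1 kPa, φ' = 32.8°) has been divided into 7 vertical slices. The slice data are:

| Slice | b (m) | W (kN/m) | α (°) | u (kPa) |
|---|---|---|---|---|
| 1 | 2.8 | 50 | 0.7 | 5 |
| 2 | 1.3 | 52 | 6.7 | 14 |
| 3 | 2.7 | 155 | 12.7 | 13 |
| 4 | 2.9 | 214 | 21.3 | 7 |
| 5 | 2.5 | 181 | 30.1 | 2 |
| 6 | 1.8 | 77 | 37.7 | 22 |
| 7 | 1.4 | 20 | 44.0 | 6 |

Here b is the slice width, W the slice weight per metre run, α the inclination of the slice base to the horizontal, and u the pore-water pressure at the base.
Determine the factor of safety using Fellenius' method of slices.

FS = 1.89

Ordinary method of slices: FS = Σ[c'·Δl_i + (W_i cosα_i − u_i·Δl_i)·tanφ'] / Σ W_i sinα_i, with Δl_i = b_i / cosα_i.
Slice 1: Δl = 2.8/cos0.7° = 2.800 m; N'_1 = 50·cos0.7° − 5·2.800 = 36.0; c'Δl = 28.28; W sinα = 0.6
Slice 2: Δl = 1.3/cos6.7° = 1.309 m; N'_2 = 52·cos6.7° − 14·1.309 = 33.3; c'Δl = 13.22; W sinα = 6.1
Slice 3: Δl = 2.7/cos12.7° = 2.768 m; N'_3 = 155·cos12.7° − 13·2.768 = 115.2; c'Δl = 27.95; W sinα = 34.1
Slice 4: Δl = 2.9/cos21.3° = 3.113 m; N'_4 = 214·cos21.3° − 7·3.113 = 177.6; c'Δl = 31.44; W sinα = 77.7
Slice 5: Δl = 2.5/cos30.1° = 2.890 m; N'_5 = 181·cos30.1° − 2·2.890 = 150.8; c'Δl = 29.19; W sinα = 90.8
Slice 6: Δl = 1.8/cos37.7° = 2.275 m; N'_6 = 77·cos37.7° − 22·2.275 = 10.9; c'Δl = 22.98; W sinα = 47.1
Slice 7: Δl = 1.4/cos44.0° = 1.946 m; N'_7 = 20·cos44.0° − 6·1.946 = 2.7; c'Δl = 19.66; W sinα = 13.9
Σc'Δl = 172.7 kN/m; ΣN' = 526.5 kN/m; ΣW sinα = 270.2 kN/m
Resisting = 172.7 + 526.5·tan32.8° = 172.7 + 339.3 = 512.0 kN/m
FS = 512.0 / 270.2 = 1.895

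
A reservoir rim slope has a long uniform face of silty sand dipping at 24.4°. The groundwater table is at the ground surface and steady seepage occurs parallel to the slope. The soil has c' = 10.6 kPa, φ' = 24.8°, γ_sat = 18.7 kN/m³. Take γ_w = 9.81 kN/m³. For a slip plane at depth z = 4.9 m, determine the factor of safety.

FS = 0.79

With seepage parallel to the slope and the water table at the surface, the effective normal stress on the slip plane uses the buoyant unit weight γ' = γ_sat − γ_w while the driving shear stress uses γ_sat:
FS = [c' + γ' z cos²β tanφ'] / [γ_sat z sinβ cosβ]
γ' = 18.7 − 9.81 = 8.89 kN/m³
Numerator = 10.6 + 8.89·4.9·cos²24.4°·tan24.8° = 10.6 + 8.89·4.9·0.8293·0.4621 = 27.293 kPa
Denominator = 18.7·4.9·sin24.4°·cos24.4° = 18.7·4.9·0.4131·0.9107 = 34.472 kPa
FS = 27.293 / 34.472 = 0.792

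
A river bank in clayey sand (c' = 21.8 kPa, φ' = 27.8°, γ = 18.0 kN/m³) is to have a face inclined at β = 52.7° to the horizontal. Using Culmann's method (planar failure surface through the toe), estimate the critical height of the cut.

Culmann's analysis gives the critical failure plane at α_cr = (β + φ')/2 = (52.7 + 27.8)/2 = 40.2°, and the critical height
H_c = (4c'/γ) · sinβ cosφ' / [1 − cos(β − φ')]
    = (4·21.8/18.0) · sin52.7°·cos27.8° / [1 − cos(24.9°)]
    = 4.844 · 0.7955·0.8846 / [1 − 0.9070]
    = 4.844 · 0.7037 / 0.0930
    = 36.67 m

H_c = 36.67 m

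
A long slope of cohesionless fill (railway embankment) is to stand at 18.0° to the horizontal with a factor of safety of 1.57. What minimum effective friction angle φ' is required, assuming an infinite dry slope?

FS = tanφ'/tanβ ⇒ tanφ' = FS · tanβ = 1.57 · tan18.0° = 0.5101
φ' = arctan(0.5101) = 27.03°

φ' = 27.0°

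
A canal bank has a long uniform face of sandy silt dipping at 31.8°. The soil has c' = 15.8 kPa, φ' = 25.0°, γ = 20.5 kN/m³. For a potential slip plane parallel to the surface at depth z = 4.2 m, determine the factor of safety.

For an infinite slope with a slip plane parallel to the surface (no pore pressure): FS = [c' + γz cos²β tanφ'] / [γz sinβ cosβ].
γz = 20.5·4.2 = 86.10 kN/m²
Numerator = 15.8 + 86.10·cos²31.8°·tan25.0° = 15.8 + 86.10·0.7223·0.4663 = 44.800 kPa
Denominator = 86.10·sin31.8°·cos31.8° = 86.10·0.5270·0.8499 = 38.560 kPa
FS = 44.800 / 38.560 = 1.162

FS = 1.16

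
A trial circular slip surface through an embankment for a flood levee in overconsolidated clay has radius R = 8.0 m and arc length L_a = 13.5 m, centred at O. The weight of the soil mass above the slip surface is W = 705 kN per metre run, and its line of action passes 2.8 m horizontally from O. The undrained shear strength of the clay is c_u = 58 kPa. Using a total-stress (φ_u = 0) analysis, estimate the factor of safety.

FS = 3.17

Taking moments about the centre O, the resisting moment is provided by the undrained shear strength acting along the arc:
M_R = c_u·L_a·R = 58·13.50·8.0 = 6264.0 kN·m/m
M_D = W·d = 705·2.8 = 1974.0 kN·m/m
FS = M_R / M_D = 6264.0 / 1974.0 = 3.173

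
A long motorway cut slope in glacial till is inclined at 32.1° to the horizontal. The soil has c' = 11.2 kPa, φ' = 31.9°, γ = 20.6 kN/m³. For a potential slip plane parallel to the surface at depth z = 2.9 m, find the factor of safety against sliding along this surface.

FS = 1.41

For an infinite slope with a slip plane parallel to the surface (no pore pressure): FS = [c' + γz cos²β tanφ'] / [γz sinβ cosβ].
γz = 20.6·2.9 = 59.74 kN/m²
Numerator = 11.2 + 59.74·cos²32.1°·tan31.9° = 11.2 + 59.74·0.7176·0.6224 = 37.884 kPa
Denominator = 59.74·sin32.1°·cos32.1° = 59.74·0.5314·0.8471 = 26.893 kPa
FS = 37.884 / 26.893 = 1.409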